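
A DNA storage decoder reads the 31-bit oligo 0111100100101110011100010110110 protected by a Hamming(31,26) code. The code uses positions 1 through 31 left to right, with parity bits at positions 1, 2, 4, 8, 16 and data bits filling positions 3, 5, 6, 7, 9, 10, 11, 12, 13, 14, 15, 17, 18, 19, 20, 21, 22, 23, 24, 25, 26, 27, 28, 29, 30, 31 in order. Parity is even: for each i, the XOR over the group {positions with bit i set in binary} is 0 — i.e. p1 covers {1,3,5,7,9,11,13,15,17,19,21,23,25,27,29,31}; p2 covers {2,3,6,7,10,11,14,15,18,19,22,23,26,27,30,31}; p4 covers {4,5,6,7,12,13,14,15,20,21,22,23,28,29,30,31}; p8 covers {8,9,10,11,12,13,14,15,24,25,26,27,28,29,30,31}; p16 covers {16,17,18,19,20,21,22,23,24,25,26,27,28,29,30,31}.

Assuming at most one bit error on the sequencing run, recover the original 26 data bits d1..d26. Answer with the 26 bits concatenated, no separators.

11000010111011100010110110

s1 (pos 1,3,5,7,9,11,13,15,17,19,21,23,25,27,29,31): 0⊕1⊕1⊕0⊕0⊕1⊕1⊕1⊕0⊕1⊕0⊕0⊕0⊕1⊕1⊕0 = 0
s2 (pos 2,3,6,7,10,11,14,15,18,19,22,23,26,27,30,31): 1⊕1⊕0⊕0⊕0⊕1⊕1⊕1⊕1⊕1⊕0⊕0⊕1⊕1⊕1⊕0 = 0
s4 (pos 4,5,6,7,12,13,14,15,20,21,22,23,28,29,30,31): 1⊕1⊕0⊕0⊕0⊕1⊕1⊕1⊕1⊕0⊕0⊕0⊕0⊕1⊕1⊕0 = 0
s8 (pos 8,9,10,11,12,13,14,15,24,25,26,27,28,29,30,31): 1⊕0⊕0⊕1⊕0⊕1⊕1⊕1⊕1⊕0⊕1⊕1⊕0⊕1⊕1⊕0 = 0
s16 (pos 16,17,18,19,20,21,22,23,24,25,26,27,28,29,30,31): 0⊕0⊕1⊕1⊕1⊕0⊕0⊕0⊕1⊕0⊕1⊕1⊕0⊕1⊕1⊕0 = 0
Syndrome s16…s1 = 00000 → no error.
Read data bits from positions 3,5,6,7,9,10,11,12,13,14,15,17,18,19,20,21,22,23,24,25,26,27,28,29,30,31: 11000010111011100010110110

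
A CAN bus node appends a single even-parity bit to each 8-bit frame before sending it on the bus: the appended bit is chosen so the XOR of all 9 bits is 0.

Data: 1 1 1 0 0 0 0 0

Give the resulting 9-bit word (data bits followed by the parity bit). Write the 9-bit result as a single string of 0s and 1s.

111000001

XOR of the 8 data bits: 1⊕1⊕1⊕0⊕0⊕0⊕0⊕0 = 1
Parity bit = 1 (so all 9 bits XOR to 0).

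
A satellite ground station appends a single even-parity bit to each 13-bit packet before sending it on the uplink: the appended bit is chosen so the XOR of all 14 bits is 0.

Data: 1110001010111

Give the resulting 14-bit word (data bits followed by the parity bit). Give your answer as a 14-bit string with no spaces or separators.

11100010101110

XOR of the 13 data bits: 1⊕1⊕1⊕0⊕0⊕0⊕1⊕0⊕1⊕0⊕1⊕1⊕1 = 0
Parity bit = 0 (so all 14 bits XOR to 0).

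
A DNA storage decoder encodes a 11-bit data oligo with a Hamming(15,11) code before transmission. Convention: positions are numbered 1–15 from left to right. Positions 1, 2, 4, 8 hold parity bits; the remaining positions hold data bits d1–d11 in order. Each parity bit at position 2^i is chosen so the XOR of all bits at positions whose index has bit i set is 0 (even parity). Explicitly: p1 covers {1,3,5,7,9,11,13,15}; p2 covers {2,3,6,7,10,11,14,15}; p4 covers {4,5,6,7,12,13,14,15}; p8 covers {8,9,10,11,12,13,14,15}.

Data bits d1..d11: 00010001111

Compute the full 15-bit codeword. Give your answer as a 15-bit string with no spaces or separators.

110100100001111

Place data at non-parity positions: p1 p2 0 p4 0 0 1 p8 0 0 0 1 1 1 1
p1 (pos 1,3,5,7,9,11,13,15): XOR of data positions = 0⊕0⊕1⊕0⊕0⊕1⊕1 = 1
p2 (pos 2,3,6,7,10,11,14,15): XOR of data positions = 0⊕0⊕1⊕0⊕0⊕1⊕1 = 1
p4 (pos 4,5,6,7,12,13,14,15): XOR of data positions = 0⊕0⊕1⊕1⊕1⊕1⊕1 = 1
p8 (pos 8,9,10,11,12,13,14,15): XOR of data positions = 0⊕0⊕0⊕1⊕1⊕1⊕1 = 0
Codeword: 110100100001111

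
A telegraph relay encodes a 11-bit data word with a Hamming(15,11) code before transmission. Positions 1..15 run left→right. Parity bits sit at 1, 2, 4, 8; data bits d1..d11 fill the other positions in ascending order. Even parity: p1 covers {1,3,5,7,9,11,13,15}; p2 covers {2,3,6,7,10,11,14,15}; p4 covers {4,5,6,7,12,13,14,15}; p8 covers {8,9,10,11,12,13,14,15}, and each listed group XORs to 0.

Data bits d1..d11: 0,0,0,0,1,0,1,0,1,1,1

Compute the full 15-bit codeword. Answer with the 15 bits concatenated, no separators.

010100011010111

Place data at non-parity positions: p1 p2 0 p4 0 0 0 p8 1 0 1 0 1 1 1
p1 (pos 1,3,5,7,9,11,13,15): XOR of data positions = 0⊕0⊕0⊕1⊕1⊕1⊕1 = 0
p2 (pos 2,3,6,7,10,11,14,15): XOR of data positions = 0⊕0⊕0⊕0⊕1⊕1⊕1 = 1
p4 (pos 4,5,6,7,12,13,14,15): XOR of data positions = 0⊕0⊕0⊕0⊕1⊕1⊕1 = 1
p8 (pos 8,9,10,11,12,13,14,15): XOR of data positions = 1⊕0⊕1⊕0⊕1⊕1⊕1 = 1
Codeword: 010100011010111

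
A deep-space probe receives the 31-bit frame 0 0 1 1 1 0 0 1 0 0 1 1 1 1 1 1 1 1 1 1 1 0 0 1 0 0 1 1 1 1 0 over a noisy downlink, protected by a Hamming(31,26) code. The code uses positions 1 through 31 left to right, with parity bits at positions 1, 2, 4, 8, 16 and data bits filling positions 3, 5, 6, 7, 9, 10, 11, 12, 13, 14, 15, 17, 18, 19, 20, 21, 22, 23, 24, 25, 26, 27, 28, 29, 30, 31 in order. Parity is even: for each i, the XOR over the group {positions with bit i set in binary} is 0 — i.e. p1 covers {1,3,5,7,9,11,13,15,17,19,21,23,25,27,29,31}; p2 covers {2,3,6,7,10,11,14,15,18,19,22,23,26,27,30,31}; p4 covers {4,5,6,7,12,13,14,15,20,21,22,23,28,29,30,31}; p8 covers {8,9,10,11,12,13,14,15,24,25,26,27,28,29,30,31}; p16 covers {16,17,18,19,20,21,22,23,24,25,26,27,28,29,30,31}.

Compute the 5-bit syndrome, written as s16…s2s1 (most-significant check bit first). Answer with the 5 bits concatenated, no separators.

11100

s1 (pos 1,3,5,7,9,11,13,15,17,19,21,23,25,27,29,31): 0⊕1⊕1⊕0⊕0⊕1⊕1⊕1⊕1⊕1⊕1⊕0⊕0⊕1⊕1⊕0 = 0
s2 (pos 2,3,6,7,10,11,14,15,18,19,22,23,26,27,30,31): 0⊕1⊕0⊕0⊕0⊕1⊕1⊕1⊕1⊕1⊕0⊕0⊕0⊕1⊕1⊕0 = 0
s4 (pos 4,5,6,7,12,13,14,15,20,21,22,23,28,29,30,31): 1⊕1⊕0⊕0⊕1⊕1⊕1⊕1⊕1⊕1⊕0⊕0⊕1⊕1⊕1⊕0 = 1
s8 (pos 8,9,10,11,12,13,14,15,24,25,26,27,28,29,30,31): 1⊕0⊕0⊕1⊕1⊕1⊕1⊕1⊕1⊕0⊕0⊕1⊕1⊕1⊕1⊕0 = 1
s16 (pos 16,17,18,19,20,21,22,23,24,25,26,27,28,29,30,31): 1⊕1⊕1⊕1⊕1⊕1⊕0⊕0⊕1⊕0⊕0⊕1⊕1⊕1⊕1⊕0 = 1
Syndrome s16…s1 = 11100 → error at position 28.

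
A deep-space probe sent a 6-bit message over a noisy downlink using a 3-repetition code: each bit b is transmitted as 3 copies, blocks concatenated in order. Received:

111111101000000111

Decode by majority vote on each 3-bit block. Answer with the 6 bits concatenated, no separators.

Block 1 (111): 3 ones → 1
Block 2 (111): 3 ones → 1
Block 3 (101): 2 ones → 1
Block 4 (000): 0 ones → 0
Block 5 (000): 0 ones → 0
Block 6 (111): 3 ones → 1

111001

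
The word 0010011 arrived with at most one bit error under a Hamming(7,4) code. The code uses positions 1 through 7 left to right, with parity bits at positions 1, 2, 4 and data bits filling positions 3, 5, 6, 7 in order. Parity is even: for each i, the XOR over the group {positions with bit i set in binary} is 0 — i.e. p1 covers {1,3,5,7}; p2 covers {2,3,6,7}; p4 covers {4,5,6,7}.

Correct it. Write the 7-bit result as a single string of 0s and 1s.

s1 (pos 1,3,5,7): 0⊕1⊕0⊕1 = 0
s2 (pos 2,3,6,7): 0⊕1⊕1⊕1 = 1
s4 (pos 4,5,6,7): 0⊕0⊕1⊕1 = 0
Syndrome s4…s1 = 010 → error at position 2.
Flip position 2: 0010011 → 0110011

0110011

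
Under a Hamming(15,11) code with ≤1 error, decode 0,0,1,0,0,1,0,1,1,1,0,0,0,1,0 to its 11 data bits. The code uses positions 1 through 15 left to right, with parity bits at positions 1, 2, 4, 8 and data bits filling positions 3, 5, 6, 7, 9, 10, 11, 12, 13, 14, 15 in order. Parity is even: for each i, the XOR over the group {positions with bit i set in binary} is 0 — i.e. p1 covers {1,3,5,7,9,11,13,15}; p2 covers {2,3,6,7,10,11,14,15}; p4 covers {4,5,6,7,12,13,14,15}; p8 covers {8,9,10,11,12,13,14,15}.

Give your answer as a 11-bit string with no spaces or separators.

s1 (pos 1,3,5,7,9,11,13,15): 0⊕1⊕0⊕0⊕1⊕0⊕0⊕0 = 0
s2 (pos 2,3,6,7,10,11,14,15): 0⊕1⊕1⊕0⊕1⊕0⊕1⊕0 = 0
s4 (pos 4,5,6,7,12,13,14,15): 0⊕0⊕1⊕0⊕0⊕0⊕1⊕0 = 0
s8 (pos 8,9,10,11,12,13,14,15): 1⊕1⊕1⊕0⊕0⊕0⊕1⊕0 = 0
Syndrome s8…s1 = 0000 → no error.
Read data bits from positions 3,5,6,7,9,10,11,12,13,14,15: 10101100010

10101100010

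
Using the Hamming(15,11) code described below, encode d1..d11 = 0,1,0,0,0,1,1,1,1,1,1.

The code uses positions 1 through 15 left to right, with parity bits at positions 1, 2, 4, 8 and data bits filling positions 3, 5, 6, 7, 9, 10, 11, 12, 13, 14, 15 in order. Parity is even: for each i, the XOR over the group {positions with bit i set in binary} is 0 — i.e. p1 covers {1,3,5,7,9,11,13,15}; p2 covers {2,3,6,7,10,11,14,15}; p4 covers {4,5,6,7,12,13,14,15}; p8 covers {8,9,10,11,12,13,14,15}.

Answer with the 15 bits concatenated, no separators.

Place data at non-parity positions: p1 p2 0 p4 1 0 0 p8 0 1 1 1 1 1 1
p1 (pos 1,3,5,7,9,11,13,15): XOR of data positions = 0⊕1⊕0⊕0⊕1⊕1⊕1 = 0
p2 (pos 2,3,6,7,10,11,14,15): XOR of data positions = 0⊕0⊕0⊕1⊕1⊕1⊕1 = 0
p4 (pos 4,5,6,7,12,13,14,15): XOR of data positions = 1⊕0⊕0⊕1⊕1⊕1⊕1 = 1
p8 (pos 8,9,10,11,12,13,14,15): XOR of data positions = 0⊕1⊕1⊕1⊕1⊕1⊕1 = 0
Codeword: 000110000111111

000110000111111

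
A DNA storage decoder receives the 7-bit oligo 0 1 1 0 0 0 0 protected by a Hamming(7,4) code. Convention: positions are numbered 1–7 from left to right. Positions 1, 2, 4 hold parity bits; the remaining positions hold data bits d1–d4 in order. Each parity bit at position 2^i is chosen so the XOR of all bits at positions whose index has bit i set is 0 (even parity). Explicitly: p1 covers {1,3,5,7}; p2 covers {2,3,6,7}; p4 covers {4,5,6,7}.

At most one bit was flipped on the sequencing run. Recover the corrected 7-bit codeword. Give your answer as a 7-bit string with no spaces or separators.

1110000

s1 (pos 1,3,5,7): 0⊕1⊕0⊕0 = 1
s2 (pos 2,3,6,7): 1⊕1⊕0⊕0 = 0
s4 (pos 4,5,6,7): 0⊕0⊕0⊕0 = 0
Syndrome s4…s1 = 001 → error at position 1.
Flip position 1: 0110000 → 1110000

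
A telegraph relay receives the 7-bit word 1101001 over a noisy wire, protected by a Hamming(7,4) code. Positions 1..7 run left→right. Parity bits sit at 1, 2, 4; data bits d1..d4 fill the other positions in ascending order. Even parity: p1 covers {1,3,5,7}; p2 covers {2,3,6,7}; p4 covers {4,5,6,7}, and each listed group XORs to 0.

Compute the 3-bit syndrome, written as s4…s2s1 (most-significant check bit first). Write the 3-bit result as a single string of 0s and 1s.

s1 (pos 1,3,5,7): 1⊕0⊕0⊕1 = 0
s2 (pos 2,3,6,7): 1⊕0⊕0⊕1 = 0
s4 (pos 4,5,6,7): 1⊕0⊕0⊕1 = 0
Syndrome s4…s1 = 000 → no error.

000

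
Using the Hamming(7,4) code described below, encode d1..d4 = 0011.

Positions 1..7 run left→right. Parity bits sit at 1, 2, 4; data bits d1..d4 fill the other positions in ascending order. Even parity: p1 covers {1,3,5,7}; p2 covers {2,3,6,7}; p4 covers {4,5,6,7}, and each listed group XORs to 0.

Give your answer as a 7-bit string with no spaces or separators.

1000011

Place data at non-parity positions: p1 p2 0 p4 0 1 1
p1 (pos 1,3,5,7): XOR of data positions = 0⊕0⊕1 = 1
p2 (pos 2,3,6,7): XOR of data positions = 0⊕1⊕1 = 0
p4 (pos 4,5,6,7): XOR of data positions = 0⊕1⊕1 = 0
Codeword: 1000011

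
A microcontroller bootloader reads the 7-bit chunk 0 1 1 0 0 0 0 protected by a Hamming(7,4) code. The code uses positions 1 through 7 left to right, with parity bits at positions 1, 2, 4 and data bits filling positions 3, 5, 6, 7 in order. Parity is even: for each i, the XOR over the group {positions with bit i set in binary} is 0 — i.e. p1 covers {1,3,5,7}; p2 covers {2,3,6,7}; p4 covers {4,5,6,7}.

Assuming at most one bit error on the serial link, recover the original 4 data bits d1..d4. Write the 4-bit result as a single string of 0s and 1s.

s1 (pos 1,3,5,7): 0⊕1⊕0⊕0 = 1
s2 (pos 2,3,6,7): 1⊕1⊕0⊕0 = 0
s4 (pos 4,5,6,7): 0⊕0⊕0⊕0 = 0
Syndrome s4…s1 = 001 → error at position 1.
Flip position 1: 0110000 → 1110000
Read data bits from positions 3,5,6,7: 1000

1000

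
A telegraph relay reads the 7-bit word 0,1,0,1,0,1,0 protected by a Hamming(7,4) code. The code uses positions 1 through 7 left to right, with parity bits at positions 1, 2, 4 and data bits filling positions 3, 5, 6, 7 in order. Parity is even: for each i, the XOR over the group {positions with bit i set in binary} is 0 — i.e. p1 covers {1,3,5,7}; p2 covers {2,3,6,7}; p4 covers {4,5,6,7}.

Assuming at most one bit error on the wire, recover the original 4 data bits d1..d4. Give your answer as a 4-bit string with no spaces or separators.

s1 (pos 1,3,5,7): 0⊕0⊕0⊕0 = 0
s2 (pos 2,3,6,7): 1⊕0⊕1⊕0 = 0
s4 (pos 4,5,6,7): 1⊕0⊕1⊕0 = 0
Syndrome s4…s1 = 000 → no error.
Read data bits from positions 3,5,6,7: 0010

0010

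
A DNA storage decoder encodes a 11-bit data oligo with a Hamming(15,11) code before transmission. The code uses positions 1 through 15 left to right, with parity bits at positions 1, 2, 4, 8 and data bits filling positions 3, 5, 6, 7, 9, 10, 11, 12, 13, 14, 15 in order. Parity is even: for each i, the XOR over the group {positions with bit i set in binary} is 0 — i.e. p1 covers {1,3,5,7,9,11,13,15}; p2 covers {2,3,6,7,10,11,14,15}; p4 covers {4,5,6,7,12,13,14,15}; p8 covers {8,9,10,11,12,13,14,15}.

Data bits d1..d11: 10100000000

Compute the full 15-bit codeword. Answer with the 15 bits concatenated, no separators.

101101000000000

Place data at non-parity positions: p1 p2 1 p4 0 1 0 p8 0 0 0 0 0 0 0
p1 (pos 1,3,5,7,9,11,13,15): XOR of data positions = 1⊕0⊕0⊕0⊕0⊕0⊕0 = 1
p2 (pos 2,3,6,7,10,11,14,15): XOR of data positions = 1⊕1⊕0⊕0⊕0⊕0⊕0 = 0
p4 (pos 4,5,6,7,12,13,14,15): XOR of data positions = 0⊕1⊕0⊕0⊕0⊕0⊕0 = 1
p8 (pos 8,9,10,11,12,13,14,15): XOR of data positions = 0⊕0⊕0⊕0⊕0⊕0⊕0 = 0
Codeword: 101101000000000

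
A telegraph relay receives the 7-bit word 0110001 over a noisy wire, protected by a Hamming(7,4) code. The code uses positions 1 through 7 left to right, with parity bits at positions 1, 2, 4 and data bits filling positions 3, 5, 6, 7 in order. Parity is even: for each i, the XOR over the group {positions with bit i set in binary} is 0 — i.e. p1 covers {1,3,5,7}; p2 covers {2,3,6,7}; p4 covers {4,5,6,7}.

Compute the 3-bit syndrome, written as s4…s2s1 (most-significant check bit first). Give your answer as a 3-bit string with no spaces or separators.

110

s1 (pos 1,3,5,7): 0⊕1⊕0⊕1 = 0
s2 (pos 2,3,6,7): 1⊕1⊕0⊕1 = 1
s4 (pos 4,5,6,7): 0⊕0⊕0⊕1 = 1
Syndrome s4…s1 = 110 → error at position 6.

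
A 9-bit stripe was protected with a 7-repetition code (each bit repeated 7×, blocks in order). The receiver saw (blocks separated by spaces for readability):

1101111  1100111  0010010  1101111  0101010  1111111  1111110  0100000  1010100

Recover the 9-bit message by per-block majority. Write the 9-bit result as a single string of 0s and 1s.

Block 1 (1101111): 6 ones → 1
Block 2 (1100111): 5 ones → 1
Block 3 (0010010): 2 ones → 0
Block 4 (1101111): 6 ones → 1
Block 5 (0101010): 3 ones → 0
Block 6 (1111111): 7 ones → 1
Block 7 (1111110): 6 ones → 1
Block 8 (0100000): 1 one → 0
Block 9 (1010100): 3 ones → 0

110101100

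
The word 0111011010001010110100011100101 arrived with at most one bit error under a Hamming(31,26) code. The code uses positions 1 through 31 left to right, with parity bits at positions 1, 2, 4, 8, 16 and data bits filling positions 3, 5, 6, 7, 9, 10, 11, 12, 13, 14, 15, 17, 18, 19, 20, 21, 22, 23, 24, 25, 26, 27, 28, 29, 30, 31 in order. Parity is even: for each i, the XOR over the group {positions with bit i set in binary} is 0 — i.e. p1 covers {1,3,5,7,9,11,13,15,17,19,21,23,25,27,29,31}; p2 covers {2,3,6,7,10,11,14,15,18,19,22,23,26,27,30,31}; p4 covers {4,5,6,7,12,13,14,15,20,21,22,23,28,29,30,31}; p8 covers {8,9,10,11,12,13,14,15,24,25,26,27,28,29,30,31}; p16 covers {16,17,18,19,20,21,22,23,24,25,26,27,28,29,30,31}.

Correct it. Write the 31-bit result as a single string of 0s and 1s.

1111011010001010110100011100101

s1 (pos 1,3,5,7,9,11,13,15,17,19,21,23,25,27,29,31): 0⊕1⊕0⊕1⊕1⊕0⊕1⊕1⊕1⊕0⊕0⊕0⊕1⊕0⊕1⊕1 = 1
s2 (pos 2,3,6,7,10,11,14,15,18,19,22,23,26,27,30,31): 1⊕1⊕1⊕1⊕0⊕0⊕0⊕1⊕1⊕0⊕0⊕0⊕1⊕0⊕0⊕1 = 0
s4 (pos 4,5,6,7,12,13,14,15,20,21,22,23,28,29,30,31): 1⊕0⊕1⊕1⊕0⊕1⊕0⊕1⊕1⊕0⊕0⊕0⊕0⊕1⊕0⊕1 = 0
s8 (pos 8,9,10,11,12,13,14,15,24,25,26,27,28,29,30,31): 0⊕1⊕0⊕0⊕0⊕1⊕0⊕1⊕1⊕1⊕1⊕0⊕0⊕1⊕0⊕1 = 0
s16 (pos 16,17,18,19,20,21,22,23,24,25,26,27,28,29,30,31): 0⊕1⊕1⊕0⊕1⊕0⊕0⊕0⊕1⊕1⊕1⊕0⊕0⊕1⊕0⊕1 = 0
Syndrome s16…s1 = 00001 → error at position 1.
Flip position 1: 0111011010001010110100011100101 → 1111011010001010110100011100101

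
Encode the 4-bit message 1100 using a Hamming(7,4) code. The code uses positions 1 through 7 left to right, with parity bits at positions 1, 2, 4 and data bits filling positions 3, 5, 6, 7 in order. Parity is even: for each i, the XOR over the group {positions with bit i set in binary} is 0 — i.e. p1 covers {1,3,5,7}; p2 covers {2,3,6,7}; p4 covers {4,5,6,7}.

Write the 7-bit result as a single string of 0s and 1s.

0111100

Place data at non-parity positions: p1 p2 1 p4 1 0 0
p1 (pos 1,3,5,7): XOR of data positions = 1⊕1⊕0 = 0
p2 (pos 2,3,6,7): XOR of data positions = 1⊕0⊕0 = 1
p4 (pos 4,5,6,7): XOR of data positions = 1⊕0⊕0 = 1
Codeword: 0111100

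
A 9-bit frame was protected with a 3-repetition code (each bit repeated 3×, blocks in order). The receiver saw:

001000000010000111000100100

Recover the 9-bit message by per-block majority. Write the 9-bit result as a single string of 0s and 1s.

000001000

Block 1 (001): 1 one → 0
Block 2 (000): 0 ones → 0
Block 3 (000): 0 ones → 0
Block 4 (010): 1 one → 0
Block 5 (000): 0 ones → 0
Block 6 (111): 3 ones → 1
Block 7 (000): 0 ones → 0
Block 8 (100): 1 one → 0
Block 9 (100): 1 one → 0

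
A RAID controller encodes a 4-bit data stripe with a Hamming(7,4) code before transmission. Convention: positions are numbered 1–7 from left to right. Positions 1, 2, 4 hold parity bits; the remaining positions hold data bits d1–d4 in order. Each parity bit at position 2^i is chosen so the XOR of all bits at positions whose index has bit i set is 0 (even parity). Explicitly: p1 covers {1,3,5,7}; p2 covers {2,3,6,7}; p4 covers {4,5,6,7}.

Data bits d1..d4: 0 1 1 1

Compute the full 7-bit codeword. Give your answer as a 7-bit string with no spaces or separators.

0001111

Place data at non-parity positions: p1 p2 0 p4 1 1 1
p1 (pos 1,3,5,7): XOR of data positions = 0⊕1⊕1 = 0
p2 (pos 2,3,6,7): XOR of data positions = 0⊕1⊕1 = 0
p4 (pos 4,5,6,7): XOR of data positions = 1⊕1⊕1 = 1
Codeword: 0001111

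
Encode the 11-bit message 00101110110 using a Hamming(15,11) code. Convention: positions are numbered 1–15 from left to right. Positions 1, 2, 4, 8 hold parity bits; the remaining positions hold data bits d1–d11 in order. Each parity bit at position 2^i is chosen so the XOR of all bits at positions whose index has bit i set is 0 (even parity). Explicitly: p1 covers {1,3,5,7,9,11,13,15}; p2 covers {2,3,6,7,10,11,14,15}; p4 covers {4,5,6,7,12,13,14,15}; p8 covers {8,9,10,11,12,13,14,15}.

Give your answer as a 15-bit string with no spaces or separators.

100101011110110

Place data at non-parity positions: p1 p2 0 p4 0 1 0 p8 1 1 1 0 1 1 0
p1 (pos 1,3,5,7,9,11,13,15): XOR of data positions = 0⊕0⊕0⊕1⊕1⊕1⊕0 = 1
p2 (pos 2,3,6,7,10,11,14,15): XOR of data positions = 0⊕1⊕0⊕1⊕1⊕1⊕0 = 0
p4 (pos 4,5,6,7,12,13,14,15): XOR of data positions = 0⊕1⊕0⊕0⊕1⊕1⊕0 = 1
p8 (pos 8,9,10,11,12,13,14,15): XOR of data positions = 1⊕1⊕1⊕0⊕1⊕1⊕0 = 1
Codeword: 100101011110110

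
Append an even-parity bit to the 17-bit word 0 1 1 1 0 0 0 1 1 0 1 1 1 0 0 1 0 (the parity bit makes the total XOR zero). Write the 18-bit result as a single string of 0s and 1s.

011100011011100101

XOR of the 17 data bits: 0⊕1⊕1⊕1⊕0⊕0⊕0⊕1⊕1⊕0⊕1⊕1⊕1⊕0⊕0⊕1⊕0 = 1
Parity bit = 1 (so all 18 bits XOR to 0).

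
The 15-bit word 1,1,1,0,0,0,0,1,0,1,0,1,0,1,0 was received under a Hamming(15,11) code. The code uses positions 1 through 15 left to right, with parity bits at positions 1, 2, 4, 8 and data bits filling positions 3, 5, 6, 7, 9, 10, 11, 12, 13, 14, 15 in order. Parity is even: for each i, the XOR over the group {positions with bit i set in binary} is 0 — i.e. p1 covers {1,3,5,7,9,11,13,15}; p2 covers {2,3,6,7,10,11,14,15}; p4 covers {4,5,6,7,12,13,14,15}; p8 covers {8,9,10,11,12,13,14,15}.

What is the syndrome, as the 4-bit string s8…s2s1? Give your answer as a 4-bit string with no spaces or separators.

s1 (pos 1,3,5,7,9,11,13,15): 1⊕1⊕0⊕0⊕0⊕0⊕0⊕0 = 0
s2 (pos 2,3,6,7,10,11,14,15): 1⊕1⊕0⊕0⊕1⊕0⊕1⊕0 = 0
s4 (pos 4,5,6,7,12,13,14,15): 0⊕0⊕0⊕0⊕1⊕0⊕1⊕0 = 0
s8 (pos 8,9,10,11,12,13,14,15): 1⊕0⊕1⊕0⊕1⊕0⊕1⊕0 = 0
Syndrome s8…s1 = 0000 → no error.

0000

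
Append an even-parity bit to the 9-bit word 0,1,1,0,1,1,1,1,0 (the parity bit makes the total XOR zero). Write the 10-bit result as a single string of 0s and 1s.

0110111100

XOR of the 9 data bits: 0⊕1⊕1⊕0⊕1⊕1⊕1⊕1⊕0 = 0
Parity bit = 0 (so all 10 bits XOR to 0).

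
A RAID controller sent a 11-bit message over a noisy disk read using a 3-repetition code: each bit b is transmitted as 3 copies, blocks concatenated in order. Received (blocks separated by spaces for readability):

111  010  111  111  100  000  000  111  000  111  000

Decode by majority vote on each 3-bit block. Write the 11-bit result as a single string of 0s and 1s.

10110001010

Block 1 (111): 3 ones → 1
Block 2 (010): 1 one → 0
Block 3 (111): 3 ones → 1
Block 4 (111): 3 ones → 1
Block 5 (100): 1 one → 0
Block 6 (000): 0 ones → 0
Block 7 (000): 0 ones → 0
Block 8 (111): 3 ones → 1
Block 9 (000): 0 ones → 0
Block 10 (111): 3 ones → 1
Block 11 (000): 0 ones → 0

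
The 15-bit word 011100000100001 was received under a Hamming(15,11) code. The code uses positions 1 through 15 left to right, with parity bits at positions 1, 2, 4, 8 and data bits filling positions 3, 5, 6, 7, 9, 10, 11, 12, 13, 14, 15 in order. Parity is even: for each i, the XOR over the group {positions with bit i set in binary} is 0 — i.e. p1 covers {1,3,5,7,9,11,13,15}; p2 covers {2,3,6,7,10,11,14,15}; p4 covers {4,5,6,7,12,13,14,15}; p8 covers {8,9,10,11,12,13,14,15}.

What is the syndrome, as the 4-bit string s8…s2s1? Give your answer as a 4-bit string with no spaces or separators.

0000

s1 (pos 1,3,5,7,9,11,13,15): 0⊕1⊕0⊕0⊕0⊕0⊕0⊕1 = 0
s2 (pos 2,3,6,7,10,11,14,15): 1⊕1⊕0⊕0⊕1⊕0⊕0⊕1 = 0
s4 (pos 4,5,6,7,12,13,14,15): 1⊕0⊕0⊕0⊕0⊕0⊕0⊕1 = 0
s8 (pos 8,9,10,11,12,13,14,15): 0⊕0⊕1⊕0⊕0⊕0⊕0⊕1 = 0
Syndrome s8…s1 = 0000 → no error.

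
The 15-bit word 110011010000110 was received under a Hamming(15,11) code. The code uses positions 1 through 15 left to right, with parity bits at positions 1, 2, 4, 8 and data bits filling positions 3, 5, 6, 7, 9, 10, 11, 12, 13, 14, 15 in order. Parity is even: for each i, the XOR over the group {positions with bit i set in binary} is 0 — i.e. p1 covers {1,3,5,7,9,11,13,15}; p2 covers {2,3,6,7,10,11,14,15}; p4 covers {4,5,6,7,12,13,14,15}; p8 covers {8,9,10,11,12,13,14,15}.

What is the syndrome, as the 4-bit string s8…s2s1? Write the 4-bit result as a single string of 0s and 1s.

1011

s1 (pos 1,3,5,7,9,11,13,15): 1⊕0⊕1⊕0⊕0⊕0⊕1⊕0 = 1
s2 (pos 2,3,6,7,10,11,14,15): 1⊕0⊕1⊕0⊕0⊕0⊕1⊕0 = 1
s4 (pos 4,5,6,7,12,13,14,15): 0⊕1⊕1⊕0⊕0⊕1⊕1⊕0 = 0
s8 (pos 8,9,10,11,12,13,14,15): 1⊕0⊕0⊕0⊕0⊕1⊕1⊕0 = 1
Syndrome s8…s1 = 1011 → error at position 11.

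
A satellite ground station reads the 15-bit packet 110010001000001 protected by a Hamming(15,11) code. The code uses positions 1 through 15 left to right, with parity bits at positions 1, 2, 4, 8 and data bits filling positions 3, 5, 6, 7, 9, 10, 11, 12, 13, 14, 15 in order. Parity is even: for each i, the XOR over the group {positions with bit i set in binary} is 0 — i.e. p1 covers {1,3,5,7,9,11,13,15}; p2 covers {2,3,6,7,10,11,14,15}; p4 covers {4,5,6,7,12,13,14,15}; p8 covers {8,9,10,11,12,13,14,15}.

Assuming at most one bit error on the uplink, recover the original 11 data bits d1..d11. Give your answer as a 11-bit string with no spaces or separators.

01001000001

s1 (pos 1,3,5,7,9,11,13,15): 1⊕0⊕1⊕0⊕1⊕0⊕0⊕1 = 0
s2 (pos 2,3,6,7,10,11,14,15): 1⊕0⊕0⊕0⊕0⊕0⊕0⊕1 = 0
s4 (pos 4,5,6,7,12,13,14,15): 0⊕1⊕0⊕0⊕0⊕0⊕0⊕1 = 0
s8 (pos 8,9,10,11,12,13,14,15): 0⊕1⊕0⊕0⊕0⊕0⊕0⊕1 = 0
Syndrome s8…s1 = 0000 → no error.
Read data bits from positions 3,5,6,7,9,10,11,12,13,14,15: 01001000001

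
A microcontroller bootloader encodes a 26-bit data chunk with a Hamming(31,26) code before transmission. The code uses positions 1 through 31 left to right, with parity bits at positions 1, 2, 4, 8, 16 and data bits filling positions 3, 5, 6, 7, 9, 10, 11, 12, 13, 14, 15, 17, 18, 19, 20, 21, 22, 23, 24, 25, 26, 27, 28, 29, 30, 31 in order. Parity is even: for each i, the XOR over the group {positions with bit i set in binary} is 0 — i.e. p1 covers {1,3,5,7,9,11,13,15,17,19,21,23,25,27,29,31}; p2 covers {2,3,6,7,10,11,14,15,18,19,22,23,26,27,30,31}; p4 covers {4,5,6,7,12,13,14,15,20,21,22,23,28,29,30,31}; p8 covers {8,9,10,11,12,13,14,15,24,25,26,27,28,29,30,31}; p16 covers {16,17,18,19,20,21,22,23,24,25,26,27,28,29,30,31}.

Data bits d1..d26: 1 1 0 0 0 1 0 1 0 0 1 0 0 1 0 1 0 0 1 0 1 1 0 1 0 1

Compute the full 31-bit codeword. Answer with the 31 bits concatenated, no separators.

Place data at non-parity positions: p1 p2 1 p4 1 0 0 p8 0 1 0 1 0 0 1 p16 0 0 1 0 1 0 0 1 0 1 1 0 1 0 1
p1 (pos 1,3,5,7,9,11,13,15,17,19,21,23,25,27,29,31): XOR of data positions = 1⊕1⊕0⊕0⊕0⊕0⊕1⊕0⊕1⊕1⊕0⊕0⊕1⊕1⊕1 = 0
p2 (pos 2,3,6,7,10,11,14,15,18,19,22,23,26,27,30,31): XOR of data positions = 1⊕0⊕0⊕1⊕0⊕0⊕1⊕0⊕1⊕0⊕0⊕1⊕1⊕0⊕1 = 1
p4 (pos 4,5,6,7,12,13,14,15,20,21,22,23,28,29,30,31): XOR of data positions = 1⊕0⊕0⊕1⊕0⊕0⊕1⊕0⊕1⊕0⊕0⊕0⊕1⊕0⊕1 = 0
p8 (pos 8,9,10,11,12,13,14,15,24,25,26,27,28,29,30,31): XOR of data positions = 0⊕1⊕0⊕1⊕0⊕0⊕1⊕1⊕0⊕1⊕1⊕0⊕1⊕0⊕1 = 0
p16 (pos 16,17,18,19,20,21,22,23,24,25,26,27,28,29,30,31): XOR of data positions = 0⊕0⊕1⊕0⊕1⊕0⊕0⊕1⊕0⊕1⊕1⊕0⊕1⊕0⊕1 = 1
Codeword: 0110100001010011001010010110101

0110100001010011001010010110101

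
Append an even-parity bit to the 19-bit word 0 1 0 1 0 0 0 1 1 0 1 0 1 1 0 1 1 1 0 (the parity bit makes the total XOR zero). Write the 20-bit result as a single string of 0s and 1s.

XOR of the 19 data bits: 0⊕1⊕0⊕1⊕0⊕0⊕0⊕1⊕1⊕0⊕1⊕0⊕1⊕1⊕0⊕1⊕1⊕1⊕0 = 0
Parity bit = 0 (so all 20 bits XOR to 0).

01010001101011011100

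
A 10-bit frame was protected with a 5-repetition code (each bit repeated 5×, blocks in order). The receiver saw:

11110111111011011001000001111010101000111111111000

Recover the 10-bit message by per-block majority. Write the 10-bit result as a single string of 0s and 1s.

Block 1 (11110): 4 ones → 1
Block 2 (11111): 5 ones → 1
Block 3 (10110): 3 ones → 1
Block 4 (11001): 3 ones → 1
Block 5 (00000): 0 ones → 0
Block 6 (11110): 4 ones → 1
Block 7 (10101): 3 ones → 1
Block 8 (00011): 2 ones → 0
Block 9 (11111): 5 ones → 1
Block 10 (11000): 2 ones → 0

1111011010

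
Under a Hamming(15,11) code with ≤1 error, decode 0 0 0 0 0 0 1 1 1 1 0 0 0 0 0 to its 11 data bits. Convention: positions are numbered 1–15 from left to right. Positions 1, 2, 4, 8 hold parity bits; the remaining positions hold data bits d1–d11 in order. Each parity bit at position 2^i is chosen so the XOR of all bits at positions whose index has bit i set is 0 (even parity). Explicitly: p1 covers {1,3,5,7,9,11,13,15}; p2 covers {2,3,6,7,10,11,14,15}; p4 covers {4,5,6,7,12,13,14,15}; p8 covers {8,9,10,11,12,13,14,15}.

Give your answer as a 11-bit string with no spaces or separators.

00011101000

s1 (pos 1,3,5,7,9,11,13,15): 0⊕0⊕0⊕1⊕1⊕0⊕0⊕0 = 0
s2 (pos 2,3,6,7,10,11,14,15): 0⊕0⊕0⊕1⊕1⊕0⊕0⊕0 = 0
s4 (pos 4,5,6,7,12,13,14,15): 0⊕0⊕0⊕1⊕0⊕0⊕0⊕0 = 1
s8 (pos 8,9,10,11,12,13,14,15): 1⊕1⊕1⊕0⊕0⊕0⊕0⊕0 = 1
Syndrome s8…s1 = 1100 → error at position 12.
Flip position 12: 000000111100000 → 000000111101000
Read data bits from positions 3,5,6,7,9,10,11,12,13,14,15: 00011101000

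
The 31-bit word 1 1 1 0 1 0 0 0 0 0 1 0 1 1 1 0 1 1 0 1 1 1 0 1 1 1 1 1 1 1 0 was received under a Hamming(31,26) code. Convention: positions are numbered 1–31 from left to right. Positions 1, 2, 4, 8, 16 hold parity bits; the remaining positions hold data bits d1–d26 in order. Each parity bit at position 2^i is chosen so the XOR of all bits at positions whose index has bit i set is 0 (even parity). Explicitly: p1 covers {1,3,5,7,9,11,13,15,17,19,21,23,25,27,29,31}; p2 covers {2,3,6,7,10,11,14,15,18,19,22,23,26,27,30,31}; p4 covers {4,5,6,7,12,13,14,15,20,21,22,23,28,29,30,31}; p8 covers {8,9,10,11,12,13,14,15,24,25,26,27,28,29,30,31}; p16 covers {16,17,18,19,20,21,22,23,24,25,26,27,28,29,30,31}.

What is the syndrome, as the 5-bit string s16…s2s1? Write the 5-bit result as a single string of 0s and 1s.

01001

s1 (pos 1,3,5,7,9,11,13,15,17,19,21,23,25,27,29,31): 1⊕1⊕1⊕0⊕0⊕1⊕1⊕1⊕1⊕0⊕1⊕0⊕1⊕1⊕1⊕0 = 1
s2 (pos 2,3,6,7,10,11,14,15,18,19,22,23,26,27,30,31): 1⊕1⊕0⊕0⊕0⊕1⊕1⊕1⊕1⊕0⊕1⊕0⊕1⊕1⊕1⊕0 = 0
s4 (pos 4,5,6,7,12,13,14,15,20,21,22,23,28,29,30,31): 0⊕1⊕0⊕0⊕0⊕1⊕1⊕1⊕1⊕1⊕1⊕0⊕1⊕1⊕1⊕0 = 0
s8 (pos 8,9,10,11,12,13,14,15,24,25,26,27,28,29,30,31): 0⊕0⊕0⊕1⊕0⊕1⊕1⊕1⊕1⊕1⊕1⊕1⊕1⊕1⊕1⊕0 = 1
s16 (pos 16,17,18,19,20,21,22,23,24,25,26,27,28,29,30,31): 0⊕1⊕1⊕0⊕1⊕1⊕1⊕0⊕1⊕1⊕1⊕1⊕1⊕1⊕1⊕0 = 0
Syndrome s16…s1 = 01001 → error at position 9.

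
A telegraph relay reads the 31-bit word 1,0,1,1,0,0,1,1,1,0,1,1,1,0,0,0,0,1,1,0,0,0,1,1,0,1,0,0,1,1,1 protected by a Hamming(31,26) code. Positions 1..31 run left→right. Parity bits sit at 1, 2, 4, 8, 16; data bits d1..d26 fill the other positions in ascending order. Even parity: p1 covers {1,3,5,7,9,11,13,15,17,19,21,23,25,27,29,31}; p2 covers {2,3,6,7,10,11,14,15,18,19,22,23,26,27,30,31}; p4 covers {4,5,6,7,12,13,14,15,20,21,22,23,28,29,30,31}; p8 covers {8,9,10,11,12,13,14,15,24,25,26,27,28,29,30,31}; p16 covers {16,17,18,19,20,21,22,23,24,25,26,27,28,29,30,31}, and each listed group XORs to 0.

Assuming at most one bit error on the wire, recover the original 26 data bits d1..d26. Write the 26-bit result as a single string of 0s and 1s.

s1 (pos 1,3,5,7,9,11,13,15,17,19,21,23,25,27,29,31): 1⊕1⊕0⊕1⊕1⊕1⊕1⊕0⊕0⊕1⊕0⊕1⊕0⊕0⊕1⊕1 = 0
s2 (pos 2,3,6,7,10,11,14,15,18,19,22,23,26,27,30,31): 0⊕1⊕0⊕1⊕0⊕1⊕0⊕0⊕1⊕1⊕0⊕1⊕1⊕0⊕1⊕1 = 1
s4 (pos 4,5,6,7,12,13,14,15,20,21,22,23,28,29,30,31): 1⊕0⊕0⊕1⊕1⊕1⊕0⊕0⊕0⊕0⊕0⊕1⊕0⊕1⊕1⊕1 = 0
s8 (pos 8,9,10,11,12,13,14,15,24,25,26,27,28,29,30,31): 1⊕1⊕0⊕1⊕1⊕1⊕0⊕0⊕1⊕0⊕1⊕0⊕0⊕1⊕1⊕1 = 0
s16 (pos 16,17,18,19,20,21,22,23,24,25,26,27,28,29,30,31): 0⊕0⊕1⊕1⊕0⊕0⊕0⊕1⊕1⊕0⊕1⊕0⊕0⊕1⊕1⊕1 = 0
Syndrome s16…s1 = 00010 → error at position 2.
Flip position 2: 1011001110111000011000110100111 → 1111001110111000011000110100111
Read data bits from positions 3,5,6,7,9,10,11,12,13,14,15,17,18,19,20,21,22,23,24,25,26,27,28,29,30,31: 10011011100011000110100111

10011011100011000110100111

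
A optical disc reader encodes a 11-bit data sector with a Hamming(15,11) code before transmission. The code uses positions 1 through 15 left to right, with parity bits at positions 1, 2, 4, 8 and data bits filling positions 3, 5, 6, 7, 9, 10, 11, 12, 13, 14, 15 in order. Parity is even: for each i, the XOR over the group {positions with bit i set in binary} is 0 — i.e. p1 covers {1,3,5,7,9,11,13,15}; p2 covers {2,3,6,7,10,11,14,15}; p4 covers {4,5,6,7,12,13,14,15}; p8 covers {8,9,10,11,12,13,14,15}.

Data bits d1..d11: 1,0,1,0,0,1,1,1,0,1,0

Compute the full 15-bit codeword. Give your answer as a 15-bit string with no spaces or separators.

Place data at non-parity positions: p1 p2 1 p4 0 1 0 p8 0 1 1 1 0 1 0
p1 (pos 1,3,5,7,9,11,13,15): XOR of data positions = 1⊕0⊕0⊕0⊕1⊕0⊕0 = 0
p2 (pos 2,3,6,7,10,11,14,15): XOR of data positions = 1⊕1⊕0⊕1⊕1⊕1⊕0 = 1
p4 (pos 4,5,6,7,12,13,14,15): XOR of data positions = 0⊕1⊕0⊕1⊕0⊕1⊕0 = 1
p8 (pos 8,9,10,11,12,13,14,15): XOR of data positions = 0⊕1⊕1⊕1⊕0⊕1⊕0 = 0
Codeword: 011101000111010

011101000111010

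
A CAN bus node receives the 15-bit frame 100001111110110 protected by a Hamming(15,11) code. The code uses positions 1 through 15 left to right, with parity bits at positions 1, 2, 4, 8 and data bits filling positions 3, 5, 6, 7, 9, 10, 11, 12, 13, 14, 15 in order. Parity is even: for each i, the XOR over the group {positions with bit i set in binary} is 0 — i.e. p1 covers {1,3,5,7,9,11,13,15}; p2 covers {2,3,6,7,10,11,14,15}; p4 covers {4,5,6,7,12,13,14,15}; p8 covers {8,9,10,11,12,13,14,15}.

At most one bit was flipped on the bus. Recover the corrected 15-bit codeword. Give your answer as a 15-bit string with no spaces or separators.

s1 (pos 1,3,5,7,9,11,13,15): 1⊕0⊕0⊕1⊕1⊕1⊕1⊕0 = 1
s2 (pos 2,3,6,7,10,11,14,15): 0⊕0⊕1⊕1⊕1⊕1⊕1⊕0 = 1
s4 (pos 4,5,6,7,12,13,14,15): 0⊕0⊕1⊕1⊕0⊕1⊕1⊕0 = 0
s8 (pos 8,9,10,11,12,13,14,15): 1⊕1⊕1⊕1⊕0⊕1⊕1⊕0 = 0
Syndrome s8…s1 = 0011 → error at position 3.
Flip position 3: 100001111110110 → 101001111110110

101001111110110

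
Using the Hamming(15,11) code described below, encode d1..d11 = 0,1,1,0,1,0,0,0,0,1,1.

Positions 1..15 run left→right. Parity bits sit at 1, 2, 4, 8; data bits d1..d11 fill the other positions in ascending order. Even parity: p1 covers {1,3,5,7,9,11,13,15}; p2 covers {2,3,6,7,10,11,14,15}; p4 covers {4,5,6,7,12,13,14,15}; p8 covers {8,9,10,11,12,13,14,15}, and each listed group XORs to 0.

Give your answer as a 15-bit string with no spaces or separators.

110011011000011

Place data at non-parity positions: p1 p2 0 p4 1 1 0 p8 1 0 0 0 0 1 1
p1 (pos 1,3,5,7,9,11,13,15): XOR of data positions = 0⊕1⊕0⊕1⊕0⊕0⊕1 = 1
p2 (pos 2,3,6,7,10,11,14,15): XOR of data positions = 0⊕1⊕0⊕0⊕0⊕1⊕1 = 1
p4 (pos 4,5,6,7,12,13,14,15): XOR of data positions = 1⊕1⊕0⊕0⊕0⊕1⊕1 = 0
p8 (pos 8,9,10,11,12,13,14,15): XOR of data positions = 1⊕0⊕0⊕0⊕0⊕1⊕1 = 1
Codeword: 110011011000011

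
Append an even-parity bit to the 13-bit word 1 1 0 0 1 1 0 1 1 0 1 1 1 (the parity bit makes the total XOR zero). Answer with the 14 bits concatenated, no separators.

XOR of the 13 data bits: 1⊕1⊕0⊕0⊕1⊕1⊕0⊕1⊕1⊕0⊕1⊕1⊕1 = 1
Parity bit = 1 (so all 14 bits XOR to 0).

11001101101111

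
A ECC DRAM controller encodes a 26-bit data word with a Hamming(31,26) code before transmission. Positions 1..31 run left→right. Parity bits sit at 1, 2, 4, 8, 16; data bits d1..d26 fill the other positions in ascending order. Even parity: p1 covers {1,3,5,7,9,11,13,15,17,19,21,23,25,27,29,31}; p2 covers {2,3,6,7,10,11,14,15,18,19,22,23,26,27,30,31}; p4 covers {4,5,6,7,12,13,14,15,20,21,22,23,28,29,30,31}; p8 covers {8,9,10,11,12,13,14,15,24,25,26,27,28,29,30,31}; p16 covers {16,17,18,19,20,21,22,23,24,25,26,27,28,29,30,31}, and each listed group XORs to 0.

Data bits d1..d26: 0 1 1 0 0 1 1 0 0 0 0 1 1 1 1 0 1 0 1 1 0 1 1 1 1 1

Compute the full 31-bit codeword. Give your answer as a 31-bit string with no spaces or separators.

0100110101100000111101011011111

Place data at non-parity positions: p1 p2 0 p4 1 1 0 p8 0 1 1 0 0 0 0 p16 1 1 1 1 0 1 0 1 1 0 1 1 1 1 1
p1 (pos 1,3,5,7,9,11,13,15,17,19,21,23,25,27,29,31): XOR of data positions = 0⊕1⊕0⊕0⊕1⊕0⊕0⊕1⊕1⊕0⊕0⊕1⊕1⊕1⊕1 = 0
p2 (pos 2,3,6,7,10,11,14,15,18,19,22,23,26,27,30,31): XOR of data positions = 0⊕1⊕0⊕1⊕1⊕0⊕0⊕1⊕1⊕1⊕0⊕0⊕1⊕1⊕1 = 1
p4 (pos 4,5,6,7,12,13,14,15,20,21,22,23,28,29,30,31): XOR of data positions = 1⊕1⊕0⊕0⊕0⊕0⊕0⊕1⊕0⊕1⊕0⊕1⊕1⊕1⊕1 = 0
p8 (pos 8,9,10,11,12,13,14,15,24,25,26,27,28,29,30,31): XOR of data positions = 0⊕1⊕1⊕0⊕0⊕0⊕0⊕1⊕1⊕0⊕1⊕1⊕1⊕1⊕1 = 1
p16 (pos 16,17,18,19,20,21,22,23,24,25,26,27,28,29,30,31): XOR of data positions = 1⊕1⊕1⊕1⊕0⊕1⊕0⊕1⊕1⊕0⊕1⊕1⊕1⊕1⊕1 = 0
Codeword: 0100110101100000111101011011111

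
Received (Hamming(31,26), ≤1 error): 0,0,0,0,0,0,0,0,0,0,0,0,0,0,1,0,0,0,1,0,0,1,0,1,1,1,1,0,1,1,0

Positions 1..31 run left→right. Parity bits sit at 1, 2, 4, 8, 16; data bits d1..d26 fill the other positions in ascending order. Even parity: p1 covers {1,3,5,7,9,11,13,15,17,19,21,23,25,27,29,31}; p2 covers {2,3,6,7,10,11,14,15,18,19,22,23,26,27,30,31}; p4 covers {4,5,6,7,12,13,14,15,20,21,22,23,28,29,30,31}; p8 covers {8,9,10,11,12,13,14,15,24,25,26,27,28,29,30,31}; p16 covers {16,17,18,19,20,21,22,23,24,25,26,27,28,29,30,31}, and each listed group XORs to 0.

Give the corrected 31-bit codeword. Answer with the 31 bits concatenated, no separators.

s1 (pos 1,3,5,7,9,11,13,15,17,19,21,23,25,27,29,31): 0⊕0⊕0⊕0⊕0⊕0⊕0⊕1⊕0⊕1⊕0⊕0⊕1⊕1⊕1⊕0 = 1
s2 (pos 2,3,6,7,10,11,14,15,18,19,22,23,26,27,30,31): 0⊕0⊕0⊕0⊕0⊕0⊕0⊕1⊕0⊕1⊕1⊕0⊕1⊕1⊕1⊕0 = 0
s4 (pos 4,5,6,7,12,13,14,15,20,21,22,23,28,29,30,31): 0⊕0⊕0⊕0⊕0⊕0⊕0⊕1⊕0⊕0⊕1⊕0⊕0⊕1⊕1⊕0 = 0
s8 (pos 8,9,10,11,12,13,14,15,24,25,26,27,28,29,30,31): 0⊕0⊕0⊕0⊕0⊕0⊕0⊕1⊕1⊕1⊕1⊕1⊕0⊕1⊕1⊕0 = 1
s16 (pos 16,17,18,19,20,21,22,23,24,25,26,27,28,29,30,31): 0⊕0⊕0⊕1⊕0⊕0⊕1⊕0⊕1⊕1⊕1⊕1⊕0⊕1⊕1⊕0 = 0
Syndrome s16…s1 = 01001 → error at position 9.
Flip position 9: 0000000000000010001001011110110 → 0000000010000010001001011110110

0000000010000010001001011110110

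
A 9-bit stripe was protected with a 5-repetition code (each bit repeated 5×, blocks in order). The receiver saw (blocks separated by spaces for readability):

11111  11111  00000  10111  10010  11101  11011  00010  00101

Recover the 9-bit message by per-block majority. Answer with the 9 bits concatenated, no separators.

110101100

Block 1 (11111): 5 ones → 1
Block 2 (11111): 5 ones → 1
Block 3 (00000): 0 ones → 0
Block 4 (10111): 4 ones → 1
Block 5 (10010): 2 ones → 0
Block 6 (11101): 4 ones → 1
Block 7 (11011): 4 ones → 1
Block 8 (00010): 1 one → 0
Block 9 (00101): 2 ones → 0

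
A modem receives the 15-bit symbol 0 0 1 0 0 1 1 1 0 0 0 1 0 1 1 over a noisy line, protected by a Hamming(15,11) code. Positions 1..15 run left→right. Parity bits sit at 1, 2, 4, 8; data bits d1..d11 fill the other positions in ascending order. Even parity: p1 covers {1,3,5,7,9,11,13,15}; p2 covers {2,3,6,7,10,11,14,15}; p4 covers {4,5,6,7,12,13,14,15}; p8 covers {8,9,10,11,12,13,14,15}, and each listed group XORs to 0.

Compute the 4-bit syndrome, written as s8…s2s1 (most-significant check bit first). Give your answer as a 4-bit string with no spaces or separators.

s1 (pos 1,3,5,7,9,11,13,15): 0⊕1⊕0⊕1⊕0⊕0⊕0⊕1 = 1
s2 (pos 2,3,6,7,10,11,14,15): 0⊕1⊕1⊕1⊕0⊕0⊕1⊕1 = 1
s4 (pos 4,5,6,7,12,13,14,15): 0⊕0⊕1⊕1⊕1⊕0⊕1⊕1 = 1
s8 (pos 8,9,10,11,12,13,14,15): 1⊕0⊕0⊕0⊕1⊕0⊕1⊕1 = 0
Syndrome s8…s1 = 0111 → error at position 7.

0111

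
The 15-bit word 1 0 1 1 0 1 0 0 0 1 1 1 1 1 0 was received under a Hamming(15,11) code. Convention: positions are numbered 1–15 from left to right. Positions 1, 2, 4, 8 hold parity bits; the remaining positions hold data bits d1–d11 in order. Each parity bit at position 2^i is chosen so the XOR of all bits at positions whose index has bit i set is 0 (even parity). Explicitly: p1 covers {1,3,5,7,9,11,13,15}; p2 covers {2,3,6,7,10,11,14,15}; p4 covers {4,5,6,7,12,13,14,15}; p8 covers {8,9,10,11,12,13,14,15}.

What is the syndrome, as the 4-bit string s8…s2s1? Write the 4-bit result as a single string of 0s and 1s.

1110

s1 (pos 1,3,5,7,9,11,13,15): 1⊕1⊕0⊕0⊕0⊕1⊕1⊕0 = 0
s2 (pos 2,3,6,7,10,11,14,15): 0⊕1⊕1⊕0⊕1⊕1⊕1⊕0 = 1
s4 (pos 4,5,6,7,12,13,14,15): 1⊕0⊕1⊕0⊕1⊕1⊕1⊕0 = 1
s8 (pos 8,9,10,11,12,13,14,15): 0⊕0⊕1⊕1⊕1⊕1⊕1⊕0 = 1
Syndrome s8…s1 = 1110 → error at position 14.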